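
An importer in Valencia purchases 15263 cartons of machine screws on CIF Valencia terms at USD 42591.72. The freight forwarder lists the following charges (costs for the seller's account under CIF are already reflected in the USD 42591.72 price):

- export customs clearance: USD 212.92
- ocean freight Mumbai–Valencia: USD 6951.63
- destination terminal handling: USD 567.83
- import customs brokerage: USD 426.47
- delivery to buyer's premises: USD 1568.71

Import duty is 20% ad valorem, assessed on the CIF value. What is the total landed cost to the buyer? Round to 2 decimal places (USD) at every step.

Total landed cost: USD 53673.07

CIF: the seller pays costs through ocean freight and marine insurance to the destination port.
Already in the invoice (seller's account under CIF): export clearance, freight — exclude.
The CIF price already equals the CIF value: 42591.72
Import duty = 42591.72 × 20% = 8518.34
Buyer bears: destination terminal 567.83 + brokerage 426.47 + delivery 1568.71 + duty 8518.34 = 11081.35
Landed cost = invoice 42591.72 + 11081.35 = 53673.07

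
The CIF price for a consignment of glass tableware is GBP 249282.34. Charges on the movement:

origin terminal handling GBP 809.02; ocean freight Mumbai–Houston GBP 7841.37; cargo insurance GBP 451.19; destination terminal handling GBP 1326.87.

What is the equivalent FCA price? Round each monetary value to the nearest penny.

Not relevant to the conversion: destination terminal — on the buyer under both terms; not part of either seller's price.
From CIF to FCA, the seller no longer bears: origin terminal, freight, insurance.
FCA price = 249282.34 − 809.02 − 7841.37 − 451.19 = 240180.76

FCA price: GBP 240180.76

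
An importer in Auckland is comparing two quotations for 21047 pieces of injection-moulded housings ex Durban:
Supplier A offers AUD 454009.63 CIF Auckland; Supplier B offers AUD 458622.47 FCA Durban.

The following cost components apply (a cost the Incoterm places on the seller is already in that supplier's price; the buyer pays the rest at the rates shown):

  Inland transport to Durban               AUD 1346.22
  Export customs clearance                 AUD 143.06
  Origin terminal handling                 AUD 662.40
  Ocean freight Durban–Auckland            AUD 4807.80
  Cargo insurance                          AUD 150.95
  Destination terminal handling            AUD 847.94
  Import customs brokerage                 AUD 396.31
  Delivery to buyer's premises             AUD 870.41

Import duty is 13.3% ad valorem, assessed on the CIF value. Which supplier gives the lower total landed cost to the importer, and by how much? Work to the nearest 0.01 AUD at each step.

Supplier A (CIF):
The CIF price already equals the CIF value: 454009.63
Import duty = 454009.63 × 13.3% = 60383.28
Buyer bears (A): 847.94 + 396.31 + 870.41 = 2114.66
Landed cost (A) = invoice 454009.63 + 2114.66 + duty 60383.28 = 516507.57
Supplier B (FCA):
CIF value = FCA price + origin terminal + freight + insurance = 458622.47 + 662.40 + 4807.80 + 150.95 = 464243.62
Import duty = 464243.62 × 13.3% = 61744.40
Buyer bears (B): 662.40 + 4807.80 + 150.95 + 847.94 + 396.31 + 870.41 = 7735.81
Landed cost (B) = invoice 458622.47 + 7735.81 + duty 61744.40 = 528102.68
Difference = |516507.57 − 528102.68| = 11595.11

Supplier A is cheaper by AUD 11595.11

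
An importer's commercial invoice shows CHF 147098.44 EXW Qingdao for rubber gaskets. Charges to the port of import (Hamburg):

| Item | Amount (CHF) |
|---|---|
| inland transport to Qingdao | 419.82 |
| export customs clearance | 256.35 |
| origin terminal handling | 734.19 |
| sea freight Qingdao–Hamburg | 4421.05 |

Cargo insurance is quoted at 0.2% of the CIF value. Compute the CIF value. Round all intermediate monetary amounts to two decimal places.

CIF value: CHF 153236.32

Let C be the CIF value. C = EXW price + pre-shipment costs + freight + 0.2% × C
C − 0.2% × C = 147098.44 + 419.82 + 256.35 + 734.19 + 4421.05
0.998 × C = 152929.85
C = 152929.85 / 0.998 = 153236.32
Insurance premium = 0.2% × 153236.32 = 306.47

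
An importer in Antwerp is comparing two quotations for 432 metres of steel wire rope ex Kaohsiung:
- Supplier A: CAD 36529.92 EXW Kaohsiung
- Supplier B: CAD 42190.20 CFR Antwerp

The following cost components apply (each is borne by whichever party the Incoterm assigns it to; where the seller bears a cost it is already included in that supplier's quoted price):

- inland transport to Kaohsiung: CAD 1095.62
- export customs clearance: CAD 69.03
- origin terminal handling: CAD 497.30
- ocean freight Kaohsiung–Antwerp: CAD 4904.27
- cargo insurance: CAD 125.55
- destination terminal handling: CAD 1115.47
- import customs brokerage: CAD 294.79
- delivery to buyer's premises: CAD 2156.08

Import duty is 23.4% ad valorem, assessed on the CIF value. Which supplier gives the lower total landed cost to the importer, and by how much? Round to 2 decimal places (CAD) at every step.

Supplier A (EXW):
CIF value = EXW price + inland to port + export clearance + origin terminal + freight + insurance = 36529.92 + 1095.62 + 69.03 + 497.30 + 4904.27 + 125.55 = 43221.69
Import duty = 43221.69 × 23.4% = 10113.88
Buyer bears (A): 1095.62 + 69.03 + 497.30 + 4904.27 + 125.55 + 1115.47 + 294.79 + 2156.08 = 10258.11
Landed cost (A) = invoice 36529.92 + 10258.11 + duty 10113.88 = 56901.91
Supplier B (CFR):
CIF value = CFR price + insurance = 42190.20 + 125.55 = 42315.75
Import duty = 42315.75 × 23.4% = 9901.89
Buyer bears (B): 125.55 + 1115.47 + 294.79 + 2156.08 = 3691.89
Landed cost (B) = invoice 42190.20 + 3691.89 + duty 9901.89 = 55783.98
Difference = |56901.91 − 55783.98| = 1117.93

Supplier B is cheaper by CAD 1117.93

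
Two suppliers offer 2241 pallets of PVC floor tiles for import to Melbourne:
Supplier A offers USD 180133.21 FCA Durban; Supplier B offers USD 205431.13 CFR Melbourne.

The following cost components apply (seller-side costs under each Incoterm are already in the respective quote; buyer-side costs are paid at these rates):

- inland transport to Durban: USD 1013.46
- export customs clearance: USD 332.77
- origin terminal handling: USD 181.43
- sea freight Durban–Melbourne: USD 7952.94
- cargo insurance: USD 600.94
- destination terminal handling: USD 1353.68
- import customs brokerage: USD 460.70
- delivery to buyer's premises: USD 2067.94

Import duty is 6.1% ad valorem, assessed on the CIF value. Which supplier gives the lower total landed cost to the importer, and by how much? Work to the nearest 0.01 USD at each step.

Supplier A is cheaper by USD 18210.53

Supplier A (FCA):
CIF value = FCA price + origin terminal + freight + insurance = 180133.21 + 181.43 + 7952.94 + 600.94 = 188868.52
Import duty = 188868.52 × 6.1% = 11520.98
Buyer bears (A): 181.43 + 7952.94 + 600.94 + 1353.68 + 460.70 + 2067.94 = 12617.63
Landed cost (A) = invoice 180133.21 + 12617.63 + duty 11520.98 = 204271.82
Supplier B (CFR):
CIF value = CFR price + insurance = 205431.13 + 600.94 = 206032.07
Import duty = 206032.07 × 6.1% = 12567.96
Buyer bears (B): 600.94 + 1353.68 + 460.70 + 2067.94 = 4483.26
Landed cost (B) = invoice 205431.13 + 4483.26 + duty 12567.96 = 222482.35
Difference = |204271.82 − 222482.35| = 18210.53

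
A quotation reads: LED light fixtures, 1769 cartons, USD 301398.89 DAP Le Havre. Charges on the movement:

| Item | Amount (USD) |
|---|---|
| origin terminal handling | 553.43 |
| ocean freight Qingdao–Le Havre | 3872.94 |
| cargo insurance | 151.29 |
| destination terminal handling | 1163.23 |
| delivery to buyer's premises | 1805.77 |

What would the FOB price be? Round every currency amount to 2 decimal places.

FOB price: USD 294405.66

Not relevant to the conversion: origin terminal — on the seller under both DAP and FOB; already in the DAP price and stays in the FOB price.
From DAP to FOB, the seller no longer bears: freight, insurance, destination terminal, delivery.
FOB price = 301398.89 − 3872.94 − 151.29 − 1163.23 − 1805.77 = 294405.66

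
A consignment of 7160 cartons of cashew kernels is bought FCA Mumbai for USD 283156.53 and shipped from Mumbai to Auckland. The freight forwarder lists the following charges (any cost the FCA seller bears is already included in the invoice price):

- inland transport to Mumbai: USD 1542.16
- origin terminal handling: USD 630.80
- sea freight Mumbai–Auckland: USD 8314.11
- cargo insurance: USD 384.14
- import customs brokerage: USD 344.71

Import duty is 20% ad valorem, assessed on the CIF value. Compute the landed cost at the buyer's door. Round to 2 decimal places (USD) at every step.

Total landed cost: USD 351327.41

FCA: the seller delivers export-cleared goods to the carrier; the buyer bears costs from that point.
Already in the invoice (seller's account under FCA): inland to port — exclude.
CIF value = FCA price + origin terminal + freight + insurance = 283156.53 + 630.80 + 8314.11 + 384.14 = 292485.58
Import duty = 292485.58 × 20% = 58497.12
Buyer bears: origin terminal 630.80 + freight 8314.11 + insurance 384.14 + brokerage 344.71 + duty 58497.12 = 68170.88
Landed cost = invoice 283156.53 + 68170.88 = 351327.41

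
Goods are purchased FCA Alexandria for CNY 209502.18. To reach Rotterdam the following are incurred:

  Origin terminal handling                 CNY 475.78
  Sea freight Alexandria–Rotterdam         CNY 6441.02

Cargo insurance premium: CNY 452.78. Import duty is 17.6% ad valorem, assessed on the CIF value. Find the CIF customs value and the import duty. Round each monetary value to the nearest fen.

CIF value: CNY 216871.76; import duty: CNY 38169.43

CIF = FCA price + pre-shipment costs + freight + insurance
CIF = 209502.18 + 475.78 + 6441.02 + 452.78 = 216871.76
Import duty = 216871.76 × 17.6% = 38169.43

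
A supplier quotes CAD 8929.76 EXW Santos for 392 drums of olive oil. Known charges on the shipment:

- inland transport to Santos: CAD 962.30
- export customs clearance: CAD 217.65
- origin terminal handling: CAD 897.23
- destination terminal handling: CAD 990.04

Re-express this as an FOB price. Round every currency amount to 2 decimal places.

Not relevant to the conversion: destination terminal — on the buyer under both terms; not part of either seller's price.
From EXW to FOB, the seller additionally bears: inland to port, export clearance, origin terminal.
FOB price = 8929.76 + 962.30 + 217.65 + 897.23 = 11006.94

FOB price: CAD 11006.94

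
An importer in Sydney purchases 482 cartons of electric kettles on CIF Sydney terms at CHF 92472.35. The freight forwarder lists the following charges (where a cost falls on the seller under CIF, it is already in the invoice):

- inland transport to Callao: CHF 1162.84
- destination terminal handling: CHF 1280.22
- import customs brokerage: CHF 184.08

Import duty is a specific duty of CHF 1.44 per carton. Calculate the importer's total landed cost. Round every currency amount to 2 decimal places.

CIF: the seller pays costs through ocean freight and marine insurance to the destination port.
Already in the invoice (seller's account under CIF): inland to port — exclude.
The CIF price already equals the CIF value: 92472.35
Import duty = 482 × 1.44 = 694.08
Buyer bears: destination terminal 1280.22 + brokerage 184.08 + duty 694.08 = 2158.38
Landed cost = invoice 92472.35 + 2158.38 = 94630.73

Total landed cost: CHF 94630.73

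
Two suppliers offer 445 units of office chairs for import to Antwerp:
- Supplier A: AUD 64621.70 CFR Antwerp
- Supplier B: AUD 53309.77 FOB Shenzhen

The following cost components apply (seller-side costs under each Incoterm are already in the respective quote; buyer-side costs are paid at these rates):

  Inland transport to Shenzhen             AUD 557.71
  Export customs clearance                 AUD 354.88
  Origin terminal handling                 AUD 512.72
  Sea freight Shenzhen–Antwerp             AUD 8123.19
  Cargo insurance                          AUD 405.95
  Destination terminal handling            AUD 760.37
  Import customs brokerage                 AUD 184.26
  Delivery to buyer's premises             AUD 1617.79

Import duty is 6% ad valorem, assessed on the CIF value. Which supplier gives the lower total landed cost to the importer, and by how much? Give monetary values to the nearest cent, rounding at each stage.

Supplier A (CFR):
CIF value = CFR price + insurance = 64621.70 + 405.95 = 65027.65
Import duty = 65027.65 × 6% = 3901.66
Buyer bears (A): 405.95 + 760.37 + 184.26 + 1617.79 = 2968.37
Landed cost (A) = invoice 64621.70 + 2968.37 + duty 3901.66 = 71491.73
Supplier B (FOB):
CIF value = FOB price + freight + insurance = 53309.77 + 8123.19 + 405.95 = 61838.91
Import duty = 61838.91 × 6% = 3710.33
Buyer bears (B): 8123.19 + 405.95 + 760.37 + 184.26 + 1617.79 = 11091.56
Landed cost (B) = invoice 53309.77 + 11091.56 + duty 3710.33 = 68111.66
Difference = |71491.73 − 68111.66| = 3380.07

Supplier B is cheaper by AUD 3380.07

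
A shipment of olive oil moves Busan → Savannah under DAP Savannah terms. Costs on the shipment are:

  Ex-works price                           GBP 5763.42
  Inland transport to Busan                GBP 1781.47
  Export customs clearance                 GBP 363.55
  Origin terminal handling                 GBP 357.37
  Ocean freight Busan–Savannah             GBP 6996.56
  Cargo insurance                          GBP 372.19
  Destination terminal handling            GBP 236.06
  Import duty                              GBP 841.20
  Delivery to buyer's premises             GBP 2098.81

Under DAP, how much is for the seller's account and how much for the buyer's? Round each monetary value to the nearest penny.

DAP: the seller bears all costs to the named destination except import duty and clearance.
Seller's account: goods 5763.42 + inland to port 1781.47 + export clearance 363.55 + origin terminal 357.37 + freight 6996.56 + insurance 372.19 + destination terminal 236.06 + delivery 2098.81 = 17969.43
Buyer's account: duty 841.20 = 841.20

Seller: GBP 17969.43; buyer: GBP 841.20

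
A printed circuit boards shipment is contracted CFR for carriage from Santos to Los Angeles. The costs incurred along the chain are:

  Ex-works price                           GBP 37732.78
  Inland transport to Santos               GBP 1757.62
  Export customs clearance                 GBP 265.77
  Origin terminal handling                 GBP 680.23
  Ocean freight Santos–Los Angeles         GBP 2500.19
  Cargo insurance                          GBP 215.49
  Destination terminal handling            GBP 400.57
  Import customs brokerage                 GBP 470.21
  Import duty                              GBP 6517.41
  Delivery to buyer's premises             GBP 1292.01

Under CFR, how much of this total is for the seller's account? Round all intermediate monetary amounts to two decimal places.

CFR: the seller pays costs through ocean freight to the destination port, but not insurance.
Seller's account: goods 37732.78 + inland to port 1757.62 + export clearance 265.77 + origin terminal 680.23 + freight 2500.19 = 42936.59
Buyer's account: insurance 215.49 + destination terminal 400.57 + brokerage 470.21 + duty 6517.41 + delivery 1292.01 = 8895.69

Seller's account: GBP 42936.59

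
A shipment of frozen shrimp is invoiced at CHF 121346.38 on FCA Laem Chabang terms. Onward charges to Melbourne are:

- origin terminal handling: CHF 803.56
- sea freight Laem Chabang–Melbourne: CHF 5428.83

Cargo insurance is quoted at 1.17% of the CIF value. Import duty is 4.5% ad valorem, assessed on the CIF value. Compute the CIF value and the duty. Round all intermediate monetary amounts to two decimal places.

CIF value: CHF 129089.11; import duty: CHF 5809.01

Let C be the CIF value. C = FCA price + pre-shipment costs + freight + 1.17% × C
C − 1.17% × C = 121346.38 + 803.56 + 5428.83
0.9883 × C = 127578.77
C = 127578.77 / 0.9883 = 129089.11
Insurance premium = 1.17% × 129089.11 = 1510.34
Import duty = 129089.11 × 4.5% = 5809.01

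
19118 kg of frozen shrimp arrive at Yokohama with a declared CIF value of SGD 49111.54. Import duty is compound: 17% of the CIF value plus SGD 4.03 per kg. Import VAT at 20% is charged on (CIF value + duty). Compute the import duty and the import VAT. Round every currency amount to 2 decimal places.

Import duty: SGD 85394.50; import VAT: SGD 26901.21

Ad valorem component: 49111.54 × 17% = 8348.96
Specific component: 19118 × 4.03 = 77045.54
Import duty = 8348.96 + 77045.54 = 85394.50
VAT base = CIF + duty = 49111.54 + 85394.50 = 134506.04
Import VAT = 134506.04 × 20% = 26901.21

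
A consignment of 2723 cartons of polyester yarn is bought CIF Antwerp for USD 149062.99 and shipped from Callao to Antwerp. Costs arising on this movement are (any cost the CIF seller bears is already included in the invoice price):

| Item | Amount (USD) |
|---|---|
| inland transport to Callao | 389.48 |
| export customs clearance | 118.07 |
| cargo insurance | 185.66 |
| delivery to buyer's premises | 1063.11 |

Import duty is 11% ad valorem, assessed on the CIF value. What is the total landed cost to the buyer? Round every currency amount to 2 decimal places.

Total landed cost: USD 166523.03

CIF: the seller pays costs through ocean freight and marine insurance to the destination port.
Already in the invoice (seller's account under CIF): inland to port, export clearance, insurance — exclude.
The CIF price already equals the CIF value: 149062.99
Import duty = 149062.99 × 11% = 16396.93
Buyer bears: delivery 1063.11 + duty 16396.93 = 17460.04
Landed cost = invoice 149062.99 + 17460.04 = 166523.03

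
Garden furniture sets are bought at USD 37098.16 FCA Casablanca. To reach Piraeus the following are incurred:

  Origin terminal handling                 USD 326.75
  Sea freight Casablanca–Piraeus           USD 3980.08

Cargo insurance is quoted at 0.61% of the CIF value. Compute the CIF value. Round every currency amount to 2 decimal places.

Let C be the CIF value. C = FCA price + pre-shipment costs + freight + 0.61% × C
C − 0.61% × C = 37098.16 + 326.75 + 3980.08
0.9939 × C = 41404.99
C = 41404.99 / 0.9939 = 41659.11
Insurance premium = 0.61% × 41659.11 = 254.12

CIF value: USD 41659.11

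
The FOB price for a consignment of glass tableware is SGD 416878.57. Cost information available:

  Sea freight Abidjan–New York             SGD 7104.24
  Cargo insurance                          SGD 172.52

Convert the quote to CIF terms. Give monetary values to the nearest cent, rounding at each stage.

CIF price: SGD 424155.33

From FOB to CIF, the seller additionally bears: freight, insurance.
CIF price = 416878.57 + 7104.24 + 172.52 = 424155.33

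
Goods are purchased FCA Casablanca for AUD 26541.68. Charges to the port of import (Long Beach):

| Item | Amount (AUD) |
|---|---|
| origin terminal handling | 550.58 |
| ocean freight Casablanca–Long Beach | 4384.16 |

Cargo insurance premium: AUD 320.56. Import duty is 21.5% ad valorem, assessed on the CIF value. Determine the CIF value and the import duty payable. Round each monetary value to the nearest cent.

CIF = FCA price + pre-shipment costs + freight + insurance
CIF = 26541.68 + 550.58 + 4384.16 + 320.56 = 31796.98
Import duty = 31796.98 × 21.5% = 6836.35

CIF value: AUD 31796.98; import duty: AUD 6836.35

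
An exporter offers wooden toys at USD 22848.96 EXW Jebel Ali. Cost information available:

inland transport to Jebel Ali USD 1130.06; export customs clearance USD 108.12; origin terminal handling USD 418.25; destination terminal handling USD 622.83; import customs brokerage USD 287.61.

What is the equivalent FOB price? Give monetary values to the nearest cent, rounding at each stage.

FOB price: USD 24505.39

Not relevant to the conversion: brokerage, destination terminal — on the buyer under both terms; not part of either seller's price.
From EXW to FOB, the seller additionally bears: inland to port, export clearance, origin terminal.
FOB price = 22848.96 + 1130.06 + 108.12 + 418.25 = 24505.39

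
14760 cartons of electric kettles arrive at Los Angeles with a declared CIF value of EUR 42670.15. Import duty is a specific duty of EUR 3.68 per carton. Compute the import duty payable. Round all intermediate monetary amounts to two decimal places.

Import duty: EUR 54316.80

Import duty = 14760 × 3.68 = 54316.80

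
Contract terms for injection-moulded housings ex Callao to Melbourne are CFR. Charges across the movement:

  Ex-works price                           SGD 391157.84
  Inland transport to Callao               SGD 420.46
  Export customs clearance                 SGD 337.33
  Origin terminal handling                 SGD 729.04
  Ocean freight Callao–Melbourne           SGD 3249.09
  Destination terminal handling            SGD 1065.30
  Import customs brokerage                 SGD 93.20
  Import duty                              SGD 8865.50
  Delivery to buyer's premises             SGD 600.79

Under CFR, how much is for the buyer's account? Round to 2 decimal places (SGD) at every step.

Buyer's account: SGD 10624.79

CFR: the seller pays costs through ocean freight to the destination port, but not insurance.
Seller's account: goods 391157.84 + inland to port 420.46 + export clearance 337.33 + origin terminal 729.04 + freight 3249.09 = 395893.76
Buyer's account: destination terminal 1065.30 + brokerage 93.20 + duty 8865.50 + delivery 600.79 = 10624.79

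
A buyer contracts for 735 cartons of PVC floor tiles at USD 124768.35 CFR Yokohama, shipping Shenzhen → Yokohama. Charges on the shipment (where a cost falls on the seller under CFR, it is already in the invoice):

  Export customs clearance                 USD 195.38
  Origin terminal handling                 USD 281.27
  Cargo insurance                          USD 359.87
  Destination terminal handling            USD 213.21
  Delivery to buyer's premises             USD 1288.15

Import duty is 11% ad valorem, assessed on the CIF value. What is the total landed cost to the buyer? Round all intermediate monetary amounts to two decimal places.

Total landed cost: USD 140393.68

CFR: the seller pays costs through ocean freight to the destination port, but not insurance.
Already in the invoice (seller's account under CFR): export clearance, origin terminal — exclude.
CIF value = CFR price + insurance = 124768.35 + 359.87 = 125128.22
Import duty = 125128.22 × 11% = 13764.10
Buyer bears: insurance 359.87 + destination terminal 213.21 + delivery 1288.15 + duty 13764.10 = 15625.33
Landed cost = invoice 124768.35 + 15625.33 = 140393.68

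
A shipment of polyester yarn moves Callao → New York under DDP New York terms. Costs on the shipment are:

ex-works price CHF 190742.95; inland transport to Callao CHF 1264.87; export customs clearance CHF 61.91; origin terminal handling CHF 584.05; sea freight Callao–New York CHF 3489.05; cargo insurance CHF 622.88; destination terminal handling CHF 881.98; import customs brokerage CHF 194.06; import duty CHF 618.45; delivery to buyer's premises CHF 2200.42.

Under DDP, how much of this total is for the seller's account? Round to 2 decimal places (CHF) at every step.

Seller's account: CHF 200660.62

DDP: the seller bears all costs including import duty.
Seller's account: goods 190742.95 + inland to port 1264.87 + export clearance 61.91 + origin terminal 584.05 + freight 3489.05 + insurance 622.88 + destination terminal 881.98 + brokerage 194.06 + duty 618.45 + delivery 2200.42 = 200660.62
Buyer's account: 0.00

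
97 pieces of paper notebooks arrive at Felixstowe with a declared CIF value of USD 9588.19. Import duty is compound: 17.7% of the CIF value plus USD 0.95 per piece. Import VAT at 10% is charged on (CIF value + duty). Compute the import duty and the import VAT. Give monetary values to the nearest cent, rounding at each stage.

Ad valorem component: 9588.19 × 17.7% = 1697.11
Specific component: 97 × 0.95 = 92.15
Import duty = 1697.11 + 92.15 = 1789.26
VAT base = CIF + duty = 9588.19 + 1789.26 = 11377.45
Import VAT = 11377.45 × 10% = 1137.75

Import duty: USD 1789.26; import VAT: USD 1137.75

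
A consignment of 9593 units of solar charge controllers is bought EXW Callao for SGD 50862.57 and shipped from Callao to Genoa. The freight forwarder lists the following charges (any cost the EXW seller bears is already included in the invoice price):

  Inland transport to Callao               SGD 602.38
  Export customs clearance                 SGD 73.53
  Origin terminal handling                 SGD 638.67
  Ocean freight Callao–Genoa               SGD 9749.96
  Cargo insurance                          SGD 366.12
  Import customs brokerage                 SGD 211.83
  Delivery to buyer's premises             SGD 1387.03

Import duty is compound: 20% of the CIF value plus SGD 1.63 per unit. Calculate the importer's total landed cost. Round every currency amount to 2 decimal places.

EXW: the seller makes goods available at their premises; the buyer bears all onward costs.
CIF value = EXW price + inland to port + export clearance + origin terminal + freight + insurance = 50862.57 + 602.38 + 73.53 + 638.67 + 9749.96 + 366.12 = 62293.23
Ad valorem component: 62293.23 × 20% = 12458.65
Specific component: 9593 × 1.63 = 15636.59
Import duty = 12458.65 + 15636.59 = 28095.24
Buyer bears: inland to port 602.38 + export clearance 73.53 + origin terminal 638.67 + freight 9749.96 + insurance 366.12 + brokerage 211.83 + delivery 1387.03 + duty 28095.24 = 41124.76
Landed cost = invoice 50862.57 + 41124.76 = 91987.33

Total landed cost: SGD 91987.33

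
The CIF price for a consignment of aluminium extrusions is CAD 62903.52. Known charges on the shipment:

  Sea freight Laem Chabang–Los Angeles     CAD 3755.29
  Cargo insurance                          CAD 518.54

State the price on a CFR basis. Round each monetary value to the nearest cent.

Not relevant to the conversion: freight — on the seller under both CIF and CFR; already in the CIF price and stays in the CFR price.
From CIF to CFR, the seller no longer bears: insurance.
CFR price = 62903.52 − 518.54 = 62384.98

CFR price: CAD 62384.98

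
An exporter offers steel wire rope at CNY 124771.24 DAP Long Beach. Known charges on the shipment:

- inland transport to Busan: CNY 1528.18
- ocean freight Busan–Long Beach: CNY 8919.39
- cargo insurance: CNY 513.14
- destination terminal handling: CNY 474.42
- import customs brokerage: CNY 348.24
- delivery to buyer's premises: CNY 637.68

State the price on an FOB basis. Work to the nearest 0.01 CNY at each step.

Not relevant to the conversion: inland to port — on the seller under both DAP and FOB; already in the DAP price and stays in the FOB price. brokerage — on the buyer under both terms; not part of either seller's price.
From DAP to FOB, the seller no longer bears: freight, insurance, destination terminal, delivery.
FOB price = 124771.24 − 8919.39 − 513.14 − 474.42 − 637.68 = 114226.61

FOB price: CNY 114226.61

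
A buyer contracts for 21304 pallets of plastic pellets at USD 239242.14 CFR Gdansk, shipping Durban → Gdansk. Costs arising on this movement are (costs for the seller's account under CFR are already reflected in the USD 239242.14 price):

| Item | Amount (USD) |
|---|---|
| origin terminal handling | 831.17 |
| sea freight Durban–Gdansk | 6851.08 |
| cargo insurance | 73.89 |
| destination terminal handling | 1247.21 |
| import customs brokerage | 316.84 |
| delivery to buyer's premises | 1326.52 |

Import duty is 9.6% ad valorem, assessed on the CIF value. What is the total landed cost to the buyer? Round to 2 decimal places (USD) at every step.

Total landed cost: USD 265180.94

CFR: the seller pays costs through ocean freight to the destination port, but not insurance.
Already in the invoice (seller's account under CFR): origin terminal, freight — exclude.
CIF value = CFR price + insurance = 239242.14 + 73.89 = 239316.03
Import duty = 239316.03 × 9.6% = 22974.34
Buyer bears: insurance 73.89 + destination terminal 1247.21 + brokerage 316.84 + delivery 1326.52 + duty 22974.34 = 25938.80
Landed cost = invoice 239242.14 + 25938.80 = 265180.94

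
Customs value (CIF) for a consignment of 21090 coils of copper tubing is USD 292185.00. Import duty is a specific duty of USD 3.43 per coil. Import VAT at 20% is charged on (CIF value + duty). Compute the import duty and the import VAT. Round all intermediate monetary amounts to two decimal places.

Import duty = 21090 × 3.43 = 72338.70
VAT base = CIF + duty = 292185.00 + 72338.70 = 364523.70
Import VAT = 364523.70 × 20% = 72904.74

Import duty: USD 72338.70; import VAT: USD 72904.74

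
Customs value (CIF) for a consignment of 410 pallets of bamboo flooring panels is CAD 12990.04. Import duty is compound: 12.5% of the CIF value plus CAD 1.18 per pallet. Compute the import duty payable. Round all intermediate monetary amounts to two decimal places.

Import duty: CAD 2107.56

Ad valorem component: 12990.04 × 12.5% = 1623.76
Specific component: 410 × 1.18 = 483.80
Import duty = 1623.76 + 483.80 = 2107.56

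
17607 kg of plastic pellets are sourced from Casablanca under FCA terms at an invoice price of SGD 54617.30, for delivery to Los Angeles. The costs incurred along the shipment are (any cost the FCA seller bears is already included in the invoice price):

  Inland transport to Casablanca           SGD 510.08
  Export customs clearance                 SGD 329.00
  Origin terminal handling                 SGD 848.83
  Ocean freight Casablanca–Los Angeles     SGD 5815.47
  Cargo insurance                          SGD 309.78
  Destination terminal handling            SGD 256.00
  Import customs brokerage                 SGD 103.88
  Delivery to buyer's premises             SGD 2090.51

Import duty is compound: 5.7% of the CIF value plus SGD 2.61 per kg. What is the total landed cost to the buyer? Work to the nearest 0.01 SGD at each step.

Total landed cost: SGD 113506.75

FCA: the seller delivers export-cleared goods to the carrier; the buyer bears costs from that point.
Already in the invoice (seller's account under FCA): inland to port, export clearance — exclude.
CIF value = FCA price + origin terminal + freight + insurance = 54617.30 + 848.83 + 5815.47 + 309.78 = 61591.38
Ad valorem component: 61591.38 × 5.7% = 3510.71
Specific component: 17607 × 2.61 = 45954.27
Import duty = 3510.71 + 45954.27 = 49464.98
Buyer bears: origin terminal 848.83 + freight 5815.47 + insurance 309.78 + destination terminal 256.00 + brokerage 103.88 + delivery 2090.51 + duty 49464.98 = 58889.45
Landed cost = invoice 54617.30 + 58889.45 = 113506.75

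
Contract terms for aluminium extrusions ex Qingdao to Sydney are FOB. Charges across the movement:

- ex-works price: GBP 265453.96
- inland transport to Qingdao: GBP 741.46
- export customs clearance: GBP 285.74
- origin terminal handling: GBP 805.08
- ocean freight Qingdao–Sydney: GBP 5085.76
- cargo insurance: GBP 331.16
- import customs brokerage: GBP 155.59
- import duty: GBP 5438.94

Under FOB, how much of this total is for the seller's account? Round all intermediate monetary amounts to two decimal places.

FOB: the seller bears costs until goods are on board at the origin port; the buyer bears freight, insurance and all costs thereafter.
Seller's account: goods 265453.96 + inland to port 741.46 + export clearance 285.74 + origin terminal 805.08 = 267286.24
Buyer's account: freight 5085.76 + insurance 331.16 + brokerage 155.59 + duty 5438.94 = 11011.45

Seller's account: GBP 267286.24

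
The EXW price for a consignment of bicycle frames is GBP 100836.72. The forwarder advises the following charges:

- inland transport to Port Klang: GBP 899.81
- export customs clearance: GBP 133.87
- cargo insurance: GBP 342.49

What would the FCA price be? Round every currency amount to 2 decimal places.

Not relevant to the conversion: insurance — on the buyer under both terms; not part of either seller's price.
From EXW to FCA, the seller additionally bears: inland to port, export clearance.
FCA price = 100836.72 + 899.81 + 133.87 = 101870.40

FCA price: GBP 101870.40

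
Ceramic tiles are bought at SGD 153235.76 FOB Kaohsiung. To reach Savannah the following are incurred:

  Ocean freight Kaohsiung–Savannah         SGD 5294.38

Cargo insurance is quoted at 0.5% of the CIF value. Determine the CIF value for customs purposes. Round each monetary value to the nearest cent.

Let C be the CIF value. C = FOB price + freight + 0.5% × C
C − 0.5% × C = 153235.76 + 5294.38
0.995 × C = 158530.14
C = 158530.14 / 0.995 = 159326.77
Insurance premium = 0.5% × 159326.77 = 796.63

CIF value: SGD 159326.77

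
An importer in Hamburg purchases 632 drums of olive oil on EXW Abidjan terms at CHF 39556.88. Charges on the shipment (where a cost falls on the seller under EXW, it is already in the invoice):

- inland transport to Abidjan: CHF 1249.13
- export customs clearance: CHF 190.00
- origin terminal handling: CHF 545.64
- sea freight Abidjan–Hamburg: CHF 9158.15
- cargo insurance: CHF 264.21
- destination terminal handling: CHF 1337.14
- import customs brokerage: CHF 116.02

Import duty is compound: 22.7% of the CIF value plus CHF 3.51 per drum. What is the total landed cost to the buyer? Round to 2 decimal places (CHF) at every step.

EXW: the seller makes goods available at their premises; the buyer bears all onward costs.
CIF value = EXW price + inland to port + export clearance + origin terminal + freight + insurance = 39556.88 + 1249.13 + 190.00 + 545.64 + 9158.15 + 264.21 = 50964.01
Ad valorem component: 50964.01 × 22.7% = 11568.83
Specific component: 632 × 3.51 = 2218.32
Import duty = 11568.83 + 2218.32 = 13787.15
Buyer bears: inland to port 1249.13 + export clearance 190.00 + origin terminal 545.64 + freight 9158.15 + insurance 264.21 + destination terminal 1337.14 + brokerage 116.02 + duty 13787.15 = 26647.44
Landed cost = invoice 39556.88 + 26647.44 = 66204.32

Total landed cost: CHF 66204.32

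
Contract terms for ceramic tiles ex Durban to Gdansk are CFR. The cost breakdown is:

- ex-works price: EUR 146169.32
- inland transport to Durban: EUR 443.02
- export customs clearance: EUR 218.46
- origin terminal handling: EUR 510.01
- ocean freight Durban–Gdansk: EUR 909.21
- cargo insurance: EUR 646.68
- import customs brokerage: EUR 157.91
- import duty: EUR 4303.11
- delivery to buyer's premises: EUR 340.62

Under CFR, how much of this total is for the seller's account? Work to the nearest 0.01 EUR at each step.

CFR: the seller pays costs through ocean freight to the destination port, but not insurance.
Seller's account: goods 146169.32 + inland to port 443.02 + export clearance 218.46 + origin terminal 510.01 + freight 909.21 = 148250.02
Buyer's account: insurance 646.68 + brokerage 157.91 + duty 4303.11 + delivery 340.62 = 5448.32

Seller's account: EUR 148250.02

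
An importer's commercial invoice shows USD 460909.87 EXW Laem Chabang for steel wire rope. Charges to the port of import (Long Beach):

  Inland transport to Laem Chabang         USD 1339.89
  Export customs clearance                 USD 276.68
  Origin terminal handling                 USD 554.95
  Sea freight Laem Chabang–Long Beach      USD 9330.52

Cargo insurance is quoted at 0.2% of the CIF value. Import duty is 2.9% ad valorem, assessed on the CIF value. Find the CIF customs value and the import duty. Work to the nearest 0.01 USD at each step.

CIF value: USD 473358.63; import duty: USD 13727.40

Let C be the CIF value. C = EXW price + pre-shipment costs + freight + 0.2% × C
C − 0.2% × C = 460909.87 + 1339.89 + 276.68 + 554.95 + 9330.52
0.998 × C = 472411.91
C = 472411.91 / 0.998 = 473358.63
Insurance premium = 0.2% × 473358.63 = 946.72
Import duty = 473358.63 × 2.9% = 13727.40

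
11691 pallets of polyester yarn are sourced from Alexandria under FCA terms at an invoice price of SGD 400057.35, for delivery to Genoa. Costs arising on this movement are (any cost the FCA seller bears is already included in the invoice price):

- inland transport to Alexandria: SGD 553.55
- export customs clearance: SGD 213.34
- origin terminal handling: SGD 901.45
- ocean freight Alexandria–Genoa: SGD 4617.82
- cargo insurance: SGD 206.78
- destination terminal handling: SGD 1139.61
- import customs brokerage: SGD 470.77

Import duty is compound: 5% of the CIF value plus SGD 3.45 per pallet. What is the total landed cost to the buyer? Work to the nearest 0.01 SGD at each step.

Total landed cost: SGD 468016.90

FCA: the seller delivers export-cleared goods to the carrier; the buyer bears costs from that point.
Already in the invoice (seller's account under FCA): inland to port, export clearance — exclude.
CIF value = FCA price + origin terminal + freight + insurance = 400057.35 + 901.45 + 4617.82 + 206.78 = 405783.40
Ad valorem component: 405783.40 × 5% = 20289.17
Specific component: 11691 × 3.45 = 40333.95
Import duty = 20289.17 + 40333.95 = 60623.12
Buyer bears: origin terminal 901.45 + freight 4617.82 + insurance 206.78 + destination terminal 1139.61 + brokerage 470.77 + duty 60623.12 = 67959.55
Landed cost = invoice 400057.35 + 67959.55 = 468016.90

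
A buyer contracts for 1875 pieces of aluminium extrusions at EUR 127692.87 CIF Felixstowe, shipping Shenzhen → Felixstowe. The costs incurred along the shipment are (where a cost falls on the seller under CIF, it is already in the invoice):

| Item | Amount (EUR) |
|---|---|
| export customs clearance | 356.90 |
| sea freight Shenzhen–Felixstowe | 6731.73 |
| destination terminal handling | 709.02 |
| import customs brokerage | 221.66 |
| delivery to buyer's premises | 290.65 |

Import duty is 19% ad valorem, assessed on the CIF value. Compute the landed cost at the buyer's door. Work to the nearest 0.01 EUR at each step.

Total landed cost: EUR 153175.85

CIF: the seller pays costs through ocean freight and marine insurance to the destination port.
Already in the invoice (seller's account under CIF): export clearance, freight — exclude.
The CIF price already equals the CIF value: 127692.87
Import duty = 127692.87 × 19% = 24261.65
Buyer bears: destination terminal 709.02 + brokerage 221.66 + delivery 290.65 + duty 24261.65 = 25482.98
Landed cost = invoice 127692.87 + 25482.98 = 153175.85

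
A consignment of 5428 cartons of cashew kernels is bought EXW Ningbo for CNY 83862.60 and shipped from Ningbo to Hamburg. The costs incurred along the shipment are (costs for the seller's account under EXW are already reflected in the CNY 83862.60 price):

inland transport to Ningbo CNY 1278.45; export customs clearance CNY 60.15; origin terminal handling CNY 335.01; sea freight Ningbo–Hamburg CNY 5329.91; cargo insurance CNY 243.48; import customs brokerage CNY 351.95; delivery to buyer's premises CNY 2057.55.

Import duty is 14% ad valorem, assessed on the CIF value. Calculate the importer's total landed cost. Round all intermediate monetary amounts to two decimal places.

EXW: the seller makes goods available at their premises; the buyer bears all onward costs.
CIF value = EXW price + inland to port + export clearance + origin terminal + freight + insurance = 83862.60 + 1278.45 + 60.15 + 335.01 + 5329.91 + 243.48 = 91109.60
Import duty = 91109.60 × 14% = 12755.34
Buyer bears: inland to port 1278.45 + export clearance 60.15 + origin terminal 335.01 + freight 5329.91 + insurance 243.48 + brokerage 351.95 + delivery 2057.55 + duty 12755.34 = 22411.84
Landed cost = invoice 83862.60 + 22411.84 = 106274.44

Total landed cost: CNY 106274.44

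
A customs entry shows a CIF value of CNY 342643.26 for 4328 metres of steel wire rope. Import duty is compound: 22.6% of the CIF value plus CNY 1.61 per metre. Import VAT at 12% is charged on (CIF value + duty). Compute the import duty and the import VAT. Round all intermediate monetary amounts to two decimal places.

Ad valorem component: 342643.26 × 22.6% = 77437.38
Specific component: 4328 × 1.61 = 6968.08
Import duty = 77437.38 + 6968.08 = 84405.46
VAT base = CIF + duty = 342643.26 + 84405.46 = 427048.72
Import VAT = 427048.72 × 12% = 51245.85

Import duty: CNY 84405.46; import VAT: CNY 51245.85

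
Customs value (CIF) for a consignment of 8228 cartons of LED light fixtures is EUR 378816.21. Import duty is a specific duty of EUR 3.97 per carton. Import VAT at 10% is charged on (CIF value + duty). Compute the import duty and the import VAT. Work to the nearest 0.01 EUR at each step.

Import duty = 8228 × 3.97 = 32665.16
VAT base = CIF + duty = 378816.21 + 32665.16 = 411481.37
Import VAT = 411481.37 × 10% = 41148.14

Import duty: EUR 32665.16; import VAT: EUR 41148.14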